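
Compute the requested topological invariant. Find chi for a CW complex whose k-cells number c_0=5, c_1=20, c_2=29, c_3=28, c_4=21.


chi = sum_k (-1)^k c_k.
= (-1)^0*5 + (-1)^1*20 + (-1)^2*29 + (-1)^3*28 + (-1)^4*21
= (5) + (-20) + (29) + (-28) + (21)
= 7

7


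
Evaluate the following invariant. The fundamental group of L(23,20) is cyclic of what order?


pi_1(L(p,q)) = Z/pZ for any q coprime to p.
|pi_1(L(23,20))| = 23

23


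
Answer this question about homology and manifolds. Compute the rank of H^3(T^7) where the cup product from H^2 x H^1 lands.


Cup product: H^p x H^q -> H^{p+q}; here p+q = 2+1 = 3.
rank H^k(T^n) = C(n,k).
C(7,3) = 35

35


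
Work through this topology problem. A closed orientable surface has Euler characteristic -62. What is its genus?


chi = 2 - 2g for closed orientable surfaces.
-62 = 2 - 2g
2g = 2 - (-62) = 64
g = 32

32


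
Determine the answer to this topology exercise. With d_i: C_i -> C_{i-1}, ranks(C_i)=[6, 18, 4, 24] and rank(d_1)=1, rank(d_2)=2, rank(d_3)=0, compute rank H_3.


rank H_k = rank(ker d_k) - rank(im d_{k+1}).
rank(ker d_3) = rank(C_3) - rank(d_3) = 24 - 0 = 24.
rank(im d_{3+1}) = 0.
rank H_3 = 24 - 0 = 24

24


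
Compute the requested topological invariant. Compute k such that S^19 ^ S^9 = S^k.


S^m ^ S^n = S^{m+n}.
k = 19 + 9 = 28

28


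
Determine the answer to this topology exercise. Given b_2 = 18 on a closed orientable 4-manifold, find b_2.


Poincare duality for closed orientable n-manifolds: b_k = b_{n-k}.
Here n = 4, so b_2 = b_2 = 18

18


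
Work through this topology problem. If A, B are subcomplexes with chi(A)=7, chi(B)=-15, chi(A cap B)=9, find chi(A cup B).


chi(A cup B) = chi(A) + chi(B) - chi(A cap B)
= 7 + (-15) - (9)
= -17

-17


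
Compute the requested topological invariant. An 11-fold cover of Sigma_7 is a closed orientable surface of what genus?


For an n-sheeted cover: chi(E) = n * chi(B).
chi(Sigma_7) = 2 - 2*7 = -12.
chi(E) = 11 * (-12) = -132.
genus(E) = (2 - chi(E))/2 = (2 - (-132))/2 = 134/2 = 67

67


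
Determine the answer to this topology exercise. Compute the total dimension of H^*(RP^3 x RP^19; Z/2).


dim H^*(RP^n; Z/2) = n+1 (one Z/2 in each degree 0..n).
Total Betti number is multiplicative.
Total = (3+1) * (19+1) = 4 * 20 = 80

80


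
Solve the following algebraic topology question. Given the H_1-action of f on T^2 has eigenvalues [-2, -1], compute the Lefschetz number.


For a torus self-map: L(f) = det(I - A) where A acts on H_1.
L(f) = (1--2) * (1--1) = 3 * 2 = 6

6


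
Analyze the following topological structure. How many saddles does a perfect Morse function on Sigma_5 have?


A perfect Morse function has m_k = b_k.
For Sigma_5: b_0=1, b_1=2g=10, b_2=1.
Saddles m_1 = 2g = 10

10


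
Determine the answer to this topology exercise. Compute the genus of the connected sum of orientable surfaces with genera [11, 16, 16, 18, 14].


Genus is additive under connected sum of orientable surfaces.
g = 11 + 16 + 16 + 18 + 14 = 75

75


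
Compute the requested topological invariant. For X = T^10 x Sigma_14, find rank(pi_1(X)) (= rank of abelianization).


pi_1(A x B) = pi_1(A) x pi_1(B); rank of abelianization = b_1.
b_1(T^10) = 10, b_1(Sigma_14) = 2*14 = 28.
b_1(product) = 10 + 28 = 38

38


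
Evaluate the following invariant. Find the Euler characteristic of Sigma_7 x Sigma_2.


chi(Sigma_7) = 2 - 2*7 = -12
chi(Sigma_2) = 2 - 2*2 = -2
chi(product) = (-12) * (-2) = 24

24


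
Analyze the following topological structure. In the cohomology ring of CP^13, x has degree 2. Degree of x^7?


|x| = 2 in H^*(CP^n).
|x^7| = 7 * |x| = 7 * 2 = 14

14


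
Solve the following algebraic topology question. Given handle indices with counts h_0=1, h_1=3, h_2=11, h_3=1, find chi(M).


Handles of index k contribute (-1)^k to chi (same as CW cells).
chi = (1) + (-3) + (11) + (-1) = 8

8


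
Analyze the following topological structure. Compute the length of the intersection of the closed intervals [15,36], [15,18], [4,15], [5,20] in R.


Intersection = [max(a_i), min(b_i)] = [15, 15].
Length = 15 - 15 = 0

0


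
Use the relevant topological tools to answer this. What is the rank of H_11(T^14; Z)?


By the Kunneth formula, b_k(T^n) = C(n,k).
b_11(T^14) = C(14,11).
C(14,11) = 14!/(11!*3!) = 364

364


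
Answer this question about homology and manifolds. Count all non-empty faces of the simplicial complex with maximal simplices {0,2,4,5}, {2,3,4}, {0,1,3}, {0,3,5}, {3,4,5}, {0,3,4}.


Each maximal simplex on m vertices has 2^m - 1 nonempty faces.
Take the union (dedupe shared faces).
Total distinct faces = 28

28


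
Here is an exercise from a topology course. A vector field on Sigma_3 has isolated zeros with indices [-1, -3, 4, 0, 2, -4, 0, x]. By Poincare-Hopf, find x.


Poincare-Hopf: sum of indices = chi(M).
chi(Sigma_3) = 2 - 2*3 = -4.
Sum of known indices = -2.
x = chi - (sum known) = -4 - (-2) = -2

-2


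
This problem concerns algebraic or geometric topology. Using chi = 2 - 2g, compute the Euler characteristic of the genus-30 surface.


For a closed orientable surface of genus g: chi = 2 - 2g.
Here g = 30.
chi = 2 - 2*30 = 2 - 60 = -58

-58


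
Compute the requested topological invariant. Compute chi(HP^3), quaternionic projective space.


HP^3 has one cell in each dimension 0, 4, ..., 4*3 (3+1 cells, all even-dim).
chi = 3 + 1 = 4

4


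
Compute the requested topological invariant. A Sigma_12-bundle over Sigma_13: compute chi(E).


For a fiber bundle F -> E -> B (with CW structure): chi(E) = chi(B) * chi(F).
chi(Sigma_13) = -24, chi(Sigma_12) = -22.
chi(E) = (-24) * (-22) = 528

528


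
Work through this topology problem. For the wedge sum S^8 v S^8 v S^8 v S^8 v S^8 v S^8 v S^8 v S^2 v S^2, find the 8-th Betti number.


For a wedge of spheres, H_k (k>0) is free on one generator per sphere of dimension k.
Spheres of dimension 8: count = 7.
b_8 = 7

7


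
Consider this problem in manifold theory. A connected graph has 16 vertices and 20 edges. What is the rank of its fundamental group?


For a connected graph: rank(pi_1) = b_1 = E - V + 1 = 1 - chi.
chi = V - E = 16 - 20 = -4.
rank = 1 - (-4) = 20 - 16 + 1 = 5

5


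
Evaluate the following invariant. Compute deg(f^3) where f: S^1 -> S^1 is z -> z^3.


deg(f) = 3. Degree is multiplicative: deg(f^3) = (deg f)^3.
deg(f^3) = (3)^3 = 27

27


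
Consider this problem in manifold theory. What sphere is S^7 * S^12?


Join of spheres: S^m * S^n = S^{m+n+1}.
dim = 7 + 12 + 1 = 20

20


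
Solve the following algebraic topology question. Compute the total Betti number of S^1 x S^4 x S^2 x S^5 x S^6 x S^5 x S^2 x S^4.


Total Betti number is multiplicative under products.
Each S^d (d>=1) has total Betti number 2.
There are 8 sphere factors.
Total = 2^8 = 256

256


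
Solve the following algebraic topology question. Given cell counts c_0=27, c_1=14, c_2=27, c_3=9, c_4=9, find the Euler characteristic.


chi = sum_k (-1)^k c_k.
= (-1)^0*27 + (-1)^1*14 + (-1)^2*27 + (-1)^3*9 + (-1)^4*9
= (27) + (-14) + (27) + (-9) + (9)
= 40

40


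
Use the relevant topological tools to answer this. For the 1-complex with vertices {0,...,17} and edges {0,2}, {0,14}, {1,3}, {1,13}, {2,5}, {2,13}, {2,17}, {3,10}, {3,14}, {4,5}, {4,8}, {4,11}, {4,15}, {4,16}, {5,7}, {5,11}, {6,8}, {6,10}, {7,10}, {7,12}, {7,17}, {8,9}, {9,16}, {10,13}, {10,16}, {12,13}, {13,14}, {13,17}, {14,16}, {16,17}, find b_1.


b_1 = E - V + (number of components).
E = 30, V = 18, components = 1.
b_1 = 30 - 18 + 1 = 13

13


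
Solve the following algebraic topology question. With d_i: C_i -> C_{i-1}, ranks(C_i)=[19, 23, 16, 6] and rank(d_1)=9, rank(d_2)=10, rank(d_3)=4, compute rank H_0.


rank H_k = rank(ker d_k) - rank(im d_{k+1}).
rank(ker d_0) = rank(C_0) - rank(d_0) = 19 - 0 = 19.
rank(im d_{0+1}) = 9.
rank H_0 = 19 - 9 = 10

10


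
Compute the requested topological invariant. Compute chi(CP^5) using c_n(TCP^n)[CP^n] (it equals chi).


For any closed oriented manifold, <e(TM),[M]> = chi(M).
chi(CP^5) = 5+1 = 6

6


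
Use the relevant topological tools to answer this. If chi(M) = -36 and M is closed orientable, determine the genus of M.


chi = 2 - 2g for closed orientable surfaces.
-36 = 2 - 2g
2g = 2 - (-36) = 38
g = 19

19


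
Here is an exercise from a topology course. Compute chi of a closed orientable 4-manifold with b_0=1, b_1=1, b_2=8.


By Poincare duality b_k = b_{4-k}, so full Betti numbers: b_0=1, b_1=1, b_2=8, b_3=1, b_4=1.
chi = sum (-1)^k b_k = 8

8


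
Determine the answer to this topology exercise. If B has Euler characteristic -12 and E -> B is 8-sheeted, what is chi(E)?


For a finite covering: chi(E) = (number of sheets) * chi(B).
chi(E) = 8 * (-12) = -96

-96


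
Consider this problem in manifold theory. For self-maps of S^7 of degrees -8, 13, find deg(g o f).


Degree is multiplicative under composition: deg(g o f) = deg(g) * deg(f).
= 13 * -8 = -104

-104


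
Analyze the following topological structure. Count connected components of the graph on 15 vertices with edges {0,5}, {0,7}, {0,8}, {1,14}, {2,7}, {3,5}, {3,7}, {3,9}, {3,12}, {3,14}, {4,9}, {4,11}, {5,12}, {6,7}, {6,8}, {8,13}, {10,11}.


Run DFS/union-find over 15 vertices.
V = 15, E = 17.
Number of components = 1

1


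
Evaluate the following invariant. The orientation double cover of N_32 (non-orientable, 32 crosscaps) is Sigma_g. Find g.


chi(N_32) = 2 - 32 = -30.
Double cover: chi(Sigma_g) = 2 * chi(N_32) = 2*(-30) = -60.
2 - 2g = -60, so g = (2 - (-60))/2 = 62/2 = 31

31


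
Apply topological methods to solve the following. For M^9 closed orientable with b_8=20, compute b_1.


Poincare duality for closed orientable n-manifolds: b_k = b_{n-k}.
Here n = 9, so b_1 = b_8 = 20

20


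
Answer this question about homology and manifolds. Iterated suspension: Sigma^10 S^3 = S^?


Each suspension raises dimension by 1: Sigma S^n = S^{n+1}.
Sigma^10 S^3 = S^{3+10} = S^13

13


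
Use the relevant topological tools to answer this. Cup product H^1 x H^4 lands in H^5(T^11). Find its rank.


Cup product: H^p x H^q -> H^{p+q}; here p+q = 1+4 = 5.
rank H^k(T^n) = C(n,k).
C(11,5) = 462

462


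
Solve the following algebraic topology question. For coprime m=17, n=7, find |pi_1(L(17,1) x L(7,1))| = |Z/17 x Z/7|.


pi_1(X x Y) = pi_1(X) x pi_1(Y).
pi_1(L(17,1)) = Z/17, pi_1(L(7,1)) = Z/7.
|Z/17 x Z/7| = 17 * 7 = 119

119


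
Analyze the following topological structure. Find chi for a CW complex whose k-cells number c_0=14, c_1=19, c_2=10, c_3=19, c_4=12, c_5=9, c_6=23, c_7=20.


chi = sum_k (-1)^k c_k.
= (-1)^0*14 + (-1)^1*19 + (-1)^2*10 + (-1)^3*19 + (-1)^4*12 + (-1)^5*9 + (-1)^6*23 + (-1)^7*20
= (14) + (-19) + (10) + (-19) + (12) + (-9) + (23) + (-20)
= -8

-8


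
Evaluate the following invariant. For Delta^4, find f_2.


Delta^4 has 4+1 vertices. A 2-face is a choice of 2+1 vertices.
f_2 = C(4+1, 2+1) = C(5,3) = 10

10


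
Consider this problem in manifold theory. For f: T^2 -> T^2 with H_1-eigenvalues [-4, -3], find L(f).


For a torus self-map: L(f) = det(I - A) where A acts on H_1.
L(f) = (1--4) * (1--3) = 5 * 4 = 20

20


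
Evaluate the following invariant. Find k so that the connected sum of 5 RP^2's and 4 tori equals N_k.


Since a >= 1, the sum is non-orientable; each T^2 can be replaced by RP^2 # RP^2 (since T^2#RP^2 = 3RP^2).
Total crosscaps k = 5 + 2*4 = 13.
Check via chi: chi = 5*1 + 4*0 - (5+4-1)*2 = -11 = 2 - k = -11. Consistent.

13


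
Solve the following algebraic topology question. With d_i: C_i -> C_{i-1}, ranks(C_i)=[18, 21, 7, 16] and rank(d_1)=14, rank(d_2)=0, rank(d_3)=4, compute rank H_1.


rank H_k = rank(ker d_k) - rank(im d_{k+1}).
rank(ker d_1) = rank(C_1) - rank(d_1) = 21 - 14 = 7.
rank(im d_{1+1}) = 0.
rank H_1 = 7 - 0 = 7

7


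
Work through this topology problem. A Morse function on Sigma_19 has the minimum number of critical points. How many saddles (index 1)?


A perfect Morse function has m_k = b_k.
For Sigma_19: b_0=1, b_1=2g=38, b_2=1.
Saddles m_1 = 2g = 38

38


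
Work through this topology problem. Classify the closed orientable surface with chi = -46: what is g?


chi = 2 - 2g for closed orientable surfaces.
-46 = 2 - 2g
2g = 2 - (-46) = 48
g = 24

24


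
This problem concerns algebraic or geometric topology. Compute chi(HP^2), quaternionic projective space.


HP^2 has one cell in each dimension 0, 4, ..., 4*2 (2+1 cells, all even-dim).
chi = 2 + 1 = 3

3


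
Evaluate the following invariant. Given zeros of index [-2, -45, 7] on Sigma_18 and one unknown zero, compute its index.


Poincare-Hopf: sum of indices = chi(M).
chi(Sigma_18) = 2 - 2*18 = -34.
Sum of known indices = -40.
x = chi - (sum known) = -34 - (-40) = 6

6


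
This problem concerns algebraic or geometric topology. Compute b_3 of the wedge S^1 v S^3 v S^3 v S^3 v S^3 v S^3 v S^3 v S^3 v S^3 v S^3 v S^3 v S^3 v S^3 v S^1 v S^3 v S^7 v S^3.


For a wedge of spheres, H_k (k>0) is free on one generator per sphere of dimension k.
Spheres of dimension 3: count = 14.
b_3 = 14

14


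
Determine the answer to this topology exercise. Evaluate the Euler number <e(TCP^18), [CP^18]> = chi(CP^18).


For any closed oriented manifold, <e(TM),[M]> = chi(M).
chi(CP^18) = 18+1 = 19

19


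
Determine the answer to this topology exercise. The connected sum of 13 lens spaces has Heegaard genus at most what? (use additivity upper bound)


Heegaard genus satisfies g(A#B) <= g(A) + g(B).
Each lens space has g = 1.
Upper bound: 13 * 1 = 13

13


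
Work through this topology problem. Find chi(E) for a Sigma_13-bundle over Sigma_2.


For a fiber bundle F -> E -> B (with CW structure): chi(E) = chi(B) * chi(F).
chi(Sigma_2) = -2, chi(Sigma_13) = -24.
chi(E) = (-2) * (-24) = 48

48


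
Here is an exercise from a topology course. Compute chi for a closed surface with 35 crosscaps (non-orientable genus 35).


For a non-orientable closed surface with k crosscaps: chi = 2 - k.
Here k = 35.
chi = 2 - 35 = -33

-33


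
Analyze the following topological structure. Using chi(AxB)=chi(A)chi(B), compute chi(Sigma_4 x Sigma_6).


chi(Sigma_4) = 2 - 2*4 = -6
chi(Sigma_6) = 2 - 2*6 = -10
chi(product) = (-6) * (-10) = 60

60


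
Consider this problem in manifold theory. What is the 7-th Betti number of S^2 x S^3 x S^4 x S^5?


Each S^d has Poincare polynomial 1 + t^d.
The product S^2 x S^3 x S^4 x S^5 has Poincare polynomial prod(1+t^d_i).
Expanding: b_0=1, b_2=1, b_3=1, b_4=1, b_5=2, b_6=1, b_7=2, b_8=1, b_9=2, b_10=1, b_11=1, b_12=1, b_14=1.
b_7 = 2

2


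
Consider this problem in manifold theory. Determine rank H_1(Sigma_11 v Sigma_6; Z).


For a wedge: H_1(A v B) = H_1(A) + H_1(B).
b_1(Sigma_11) = 22, b_1(Sigma_6) = 12.
b_1 = 22 + 12 = 34

34


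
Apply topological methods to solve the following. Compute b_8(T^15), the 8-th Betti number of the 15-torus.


By the Kunneth formula, b_k(T^n) = C(n,k).
b_8(T^15) = C(15,8).
C(15,8) = 15!/(8!*7!) = 6435

6435


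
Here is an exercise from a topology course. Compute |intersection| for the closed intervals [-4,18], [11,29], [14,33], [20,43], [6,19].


Intersection = [max(a_i), min(b_i)] = [20, 18].
Since 20 > 18, the intersection is empty.
Length = 0

0


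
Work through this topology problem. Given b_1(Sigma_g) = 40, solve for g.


For a closed orientable surface: b_1 = 2g.
40 = 2g
g = 40 / 2 = 20

20


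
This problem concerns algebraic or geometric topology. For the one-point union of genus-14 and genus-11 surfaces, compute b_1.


For a wedge: H_1(A v B) = H_1(A) + H_1(B).
b_1(Sigma_14) = 28, b_1(Sigma_11) = 22.
b_1 = 28 + 22 = 50

50


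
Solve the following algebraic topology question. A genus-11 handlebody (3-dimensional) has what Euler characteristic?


A genus-g handlebody deformation retracts to a wedge of g circles.
chi(vee_g S^1) = 1 - g.
chi(H_11) = 1 - 11 = -10

-10


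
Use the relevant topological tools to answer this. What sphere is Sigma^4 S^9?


Each suspension raises dimension by 1: Sigma S^n = S^{n+1}.
Sigma^4 S^9 = S^{9+4} = S^13

13


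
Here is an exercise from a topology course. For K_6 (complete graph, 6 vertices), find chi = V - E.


K_6: V = 6, E = C(6,2) = 15.
chi = V - E = 6 - 15 = -9

-9


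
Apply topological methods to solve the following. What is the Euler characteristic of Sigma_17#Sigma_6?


chi(Sigma_17) = 2 - 2*17 = -32
chi(Sigma_6) = 2 - 2*6 = -10
For surfaces: chi(A#B) = chi(A) + chi(B) - 2.
chi = -32 + -10 - 2 = -44

-44


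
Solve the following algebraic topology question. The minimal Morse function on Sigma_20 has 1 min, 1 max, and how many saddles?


A perfect Morse function has m_k = b_k.
For Sigma_20: b_0=1, b_1=2g=40, b_2=1.
Saddles m_1 = 2g = 40

40


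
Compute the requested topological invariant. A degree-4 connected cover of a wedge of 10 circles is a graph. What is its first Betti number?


Nielsen-Schreier: an index-n subgroup of F_r is free of rank 1 + n(r-1).
Equivalently: chi(cover) = n*chi(base); chi(vee_r S^1) = 1 - 10 = -9.
chi(E) = 4*(-9) = -36; rank = 1 - chi(E) = 1 - (-36) = 37.
rank = 1 + 4*(10-1) = 1 + 36 = 37

37


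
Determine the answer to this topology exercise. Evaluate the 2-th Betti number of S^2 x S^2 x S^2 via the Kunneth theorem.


Each S^d has Poincare polynomial 1 + t^d.
The product S^2 x S^2 x S^2 has Poincare polynomial prod(1+t^d_i).
Expanding: b_0=1, b_2=3, b_4=3, b_6=1.
b_2 = 3

3


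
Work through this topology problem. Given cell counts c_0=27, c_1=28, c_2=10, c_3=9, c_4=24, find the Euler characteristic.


chi = sum_k (-1)^k c_k.
= (-1)^0*27 + (-1)^1*28 + (-1)^2*10 + (-1)^3*9 + (-1)^4*24
= (27) + (-28) + (10) + (-9) + (24)
= 24

24


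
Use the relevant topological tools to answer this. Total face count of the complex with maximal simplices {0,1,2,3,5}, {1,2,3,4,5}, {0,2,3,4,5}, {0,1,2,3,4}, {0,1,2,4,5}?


Each maximal simplex on m vertices has 2^m - 1 nonempty faces.
Take the union (dedupe shared faces).
Total distinct faces = 61

61


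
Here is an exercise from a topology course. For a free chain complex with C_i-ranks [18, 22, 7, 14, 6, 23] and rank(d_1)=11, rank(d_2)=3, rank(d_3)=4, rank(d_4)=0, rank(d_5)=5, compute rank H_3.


rank H_k = rank(ker d_k) - rank(im d_{k+1}).
rank(ker d_3) = rank(C_3) - rank(d_3) = 14 - 4 = 10.
rank(im d_{3+1}) = 0.
rank H_3 = 10 - 0 = 10

10


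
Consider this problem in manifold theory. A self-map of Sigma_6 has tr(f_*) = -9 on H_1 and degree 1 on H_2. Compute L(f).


L(f) = tr(f_0*) - tr(f_1*) + tr(f_2*).
= 1 - (-9) + (1)
= 11

11


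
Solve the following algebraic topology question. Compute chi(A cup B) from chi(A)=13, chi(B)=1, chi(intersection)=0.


chi(A cup B) = chi(A) + chi(B) - chi(A cap B)
= 13 + (1) - (0)
= 14

14


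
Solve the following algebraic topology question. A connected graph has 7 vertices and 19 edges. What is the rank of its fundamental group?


For a connected graph: rank(pi_1) = b_1 = E - V + 1 = 1 - chi.
chi = V - E = 7 - 19 = -12.
rank = 1 - (-12) = 19 - 7 + 1 = 13

13


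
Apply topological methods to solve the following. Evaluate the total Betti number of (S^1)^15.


b_k(T^15) = C(15,k), so the sum over k is sum_k C(15,k) = 2^15.
Total = 2^15 = 32768

32768


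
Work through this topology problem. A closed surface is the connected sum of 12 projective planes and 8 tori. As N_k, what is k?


Since a >= 1, the sum is non-orientable; each T^2 can be replaced by RP^2 # RP^2 (since T^2#RP^2 = 3RP^2).
Total crosscaps k = 12 + 2*8 = 28.
Check via chi: chi = 12*1 + 8*0 - (12+8-1)*2 = -26 = 2 - k = -26. Consistent.

28


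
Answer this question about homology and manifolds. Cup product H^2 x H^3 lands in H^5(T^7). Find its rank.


Cup product: H^p x H^q -> H^{p+q}; here p+q = 2+3 = 5.
rank H^k(T^n) = C(n,k).
C(7,5) = 21

21


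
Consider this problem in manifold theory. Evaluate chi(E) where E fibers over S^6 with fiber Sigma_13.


chi(S^6) = 2 (n even), chi(Sigma_13) = 2 - 2*13 = -24.
chi(E) = 2 * (-24) = -48

-48


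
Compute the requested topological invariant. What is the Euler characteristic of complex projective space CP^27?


CP^27 has one cell in each even dimension 0, 2, ..., 2*27 (27+1 cells total).
All cells are even-dimensional, so chi = number of cells.
chi = 27 + 1 = 28

28


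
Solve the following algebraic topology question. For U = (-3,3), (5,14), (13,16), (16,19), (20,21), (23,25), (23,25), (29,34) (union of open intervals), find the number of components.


Sort and merge overlapping open intervals.
Merged: (-3,3), (5,16), (16,19), (20,21), (23,25), (29,34).
Number of components = 6

6


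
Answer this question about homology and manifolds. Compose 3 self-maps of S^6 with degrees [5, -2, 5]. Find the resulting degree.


Degree is multiplicative: deg(composition) = product of degrees.
= (5) * (-2) * (5) = -50

-50


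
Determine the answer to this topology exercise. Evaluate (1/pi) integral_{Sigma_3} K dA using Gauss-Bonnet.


Gauss-Bonnet: integral K dA = 2*pi*chi(M).
chi(Sigma_3) = 2 - 2*3 = -4.
(integral K dA)/pi = 2*chi = 2*(-4) = -8

-8


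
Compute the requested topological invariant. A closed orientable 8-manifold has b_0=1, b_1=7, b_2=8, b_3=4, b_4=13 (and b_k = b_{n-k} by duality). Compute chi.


By Poincare duality b_k = b_{8-k}, so full Betti numbers: b_0=1, b_1=7, b_2=8, b_3=4, b_4=13, b_5=4, b_6=8, b_7=7, b_8=1.
chi = sum (-1)^k b_k = 9

9


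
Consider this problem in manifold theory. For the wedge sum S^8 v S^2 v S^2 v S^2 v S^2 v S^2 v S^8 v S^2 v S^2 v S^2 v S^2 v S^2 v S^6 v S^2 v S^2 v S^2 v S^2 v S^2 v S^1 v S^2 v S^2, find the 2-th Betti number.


For a wedge of spheres, H_k (k>0) is free on one generator per sphere of dimension k.
Spheres of dimension 2: count = 17.
b_2 = 17

17


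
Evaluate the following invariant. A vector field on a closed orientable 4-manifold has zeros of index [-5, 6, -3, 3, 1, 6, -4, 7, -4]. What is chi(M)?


Poincare-Hopf: chi(M) = sum of indices of zeros.
chi = (-5) + (6) + (-3) + (3) + (1) + (6) + (-4) + (7) + (-4) = 7

7


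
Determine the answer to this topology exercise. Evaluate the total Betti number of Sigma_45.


For Sigma_45: b_0 = 1, b_1 = 2g = 90, b_2 = 1.
Total = 1 + 90 + 1 = 92

92


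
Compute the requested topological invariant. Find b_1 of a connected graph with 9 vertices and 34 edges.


For a connected graph: rank(pi_1) = b_1 = E - V + 1 = 1 - chi.
chi = V - E = 9 - 34 = -25.
rank = 1 - (-25) = 34 - 9 + 1 = 26

26


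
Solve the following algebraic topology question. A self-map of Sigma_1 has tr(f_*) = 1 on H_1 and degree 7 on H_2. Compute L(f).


L(f) = tr(f_0*) - tr(f_1*) + tr(f_2*).
= 1 - (1) + (7)
= 7

7


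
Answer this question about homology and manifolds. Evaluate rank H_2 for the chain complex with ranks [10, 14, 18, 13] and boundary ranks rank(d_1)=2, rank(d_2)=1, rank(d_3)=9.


rank H_k = rank(ker d_k) - rank(im d_{k+1}).
rank(ker d_2) = rank(C_2) - rank(d_2) = 18 - 1 = 17.
rank(im d_{2+1}) = 9.
rank H_2 = 17 - 9 = 8

8


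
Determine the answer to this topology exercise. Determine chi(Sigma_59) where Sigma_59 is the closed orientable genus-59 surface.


For a closed orientable surface of genus g: chi = 2 - 2g.
Here g = 59.
chi = 2 - 2*59 = 2 - 118 = -116

-116


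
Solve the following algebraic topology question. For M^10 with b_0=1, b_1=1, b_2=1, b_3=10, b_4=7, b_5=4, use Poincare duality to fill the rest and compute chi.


By Poincare duality b_k = b_{10-k}, so full Betti numbers: b_0=1, b_1=1, b_2=1, b_3=10, b_4=7, b_5=4, b_6=7, b_7=10, b_8=1, b_9=1, b_10=1.
chi = sum (-1)^k b_k = -8

-8


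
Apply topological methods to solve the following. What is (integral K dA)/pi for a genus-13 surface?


Gauss-Bonnet: integral K dA = 2*pi*chi(M).
chi(Sigma_13) = 2 - 2*13 = -24.
(integral K dA)/pi = 2*chi = 2*(-24) = -48

-48


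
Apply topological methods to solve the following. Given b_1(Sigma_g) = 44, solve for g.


For a closed orientable surface: b_1 = 2g.
44 = 2g
g = 44 / 2 = 22

22


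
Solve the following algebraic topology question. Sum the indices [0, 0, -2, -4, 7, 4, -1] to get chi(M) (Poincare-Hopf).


Poincare-Hopf: chi(M) = sum of indices of zeros.
chi = (0) + (0) + (-2) + (-4) + (7) + (4) + (-1) = 4

4


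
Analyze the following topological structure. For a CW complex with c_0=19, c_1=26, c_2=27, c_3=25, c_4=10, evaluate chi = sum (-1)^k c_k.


chi = sum_k (-1)^k c_k.
= (-1)^0*19 + (-1)^1*26 + (-1)^2*27 + (-1)^3*25 + (-1)^4*10
= (19) + (-26) + (27) + (-25) + (10)
= 5

5


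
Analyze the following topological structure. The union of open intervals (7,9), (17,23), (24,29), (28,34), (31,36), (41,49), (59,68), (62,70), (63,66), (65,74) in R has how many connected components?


Sort and merge overlapping open intervals.
Merged: (7,9), (17,23), (24,36), (41,49), (59,74).
Number of components = 5

5


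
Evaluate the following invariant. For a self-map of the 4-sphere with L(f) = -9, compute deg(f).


L(f) = 1 + (-1)^4 deg(f) on S^4.
-9 = 1 + (-1)^4 * deg(f)
(-1)^4 * deg(f) = -10
deg(f) = -10

-10


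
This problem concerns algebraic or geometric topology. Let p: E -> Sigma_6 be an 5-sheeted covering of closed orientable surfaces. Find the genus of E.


For an n-sheeted cover: chi(E) = n * chi(B).
chi(Sigma_6) = 2 - 2*6 = -10.
chi(E) = 5 * (-10) = -50.
genus(E) = (2 - chi(E))/2 = (2 - (-50))/2 = 52/2 = 26

26


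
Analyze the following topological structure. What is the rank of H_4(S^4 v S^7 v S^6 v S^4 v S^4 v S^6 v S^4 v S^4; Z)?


For a wedge of spheres, H_k (k>0) is free on one generator per sphere of dimension k.
Spheres of dimension 4: count = 5.
b_4 = 5

5


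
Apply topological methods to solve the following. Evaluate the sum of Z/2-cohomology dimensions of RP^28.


H^k(RP^28; Z/2) = Z/2 for each 0 <= k <= 28.
Total dimension = 28 + 1 = 29

29


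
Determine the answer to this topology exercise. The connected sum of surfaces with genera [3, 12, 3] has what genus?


Genus is additive under connected sum of orientable surfaces.
g = 3 + 12 + 3 = 18

18


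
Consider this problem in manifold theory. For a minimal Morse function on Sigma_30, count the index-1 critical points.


A perfect Morse function has m_k = b_k.
For Sigma_30: b_0=1, b_1=2g=60, b_2=1.
Saddles m_1 = 2g = 60

60


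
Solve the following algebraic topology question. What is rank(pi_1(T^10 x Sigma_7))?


pi_1(A x B) = pi_1(A) x pi_1(B); rank of abelianization = b_1.
b_1(T^10) = 10, b_1(Sigma_7) = 2*7 = 14.
b_1(product) = 10 + 14 = 24

24


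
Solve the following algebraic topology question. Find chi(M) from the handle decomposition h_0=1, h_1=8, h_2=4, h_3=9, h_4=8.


Handles of index k contribute (-1)^k to chi (same as CW cells).
chi = (1) + (-8) + (4) + (-9) + (8) = -4

-4


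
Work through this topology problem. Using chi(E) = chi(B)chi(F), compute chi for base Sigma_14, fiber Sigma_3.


For a fiber bundle F -> E -> B (with CW structure): chi(E) = chi(B) * chi(F).
chi(Sigma_14) = -26, chi(Sigma_3) = -4.
chi(E) = (-26) * (-4) = 104

104


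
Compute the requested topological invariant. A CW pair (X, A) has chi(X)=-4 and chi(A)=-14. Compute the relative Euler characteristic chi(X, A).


Relative Euler characteristic: chi(X, A) = chi(X) - chi(A).
= -4 - (-14) = 10

10


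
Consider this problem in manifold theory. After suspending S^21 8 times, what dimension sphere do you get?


Each suspension raises dimension by 1: Sigma S^n = S^{n+1}.
Sigma^8 S^21 = S^{21+8} = S^29

29


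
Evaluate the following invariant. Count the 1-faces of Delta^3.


Delta^3 has 3+1 vertices. A 1-face is a choice of 1+1 vertices.
f_1 = C(3+1, 1+1) = C(4,2) = 6

6


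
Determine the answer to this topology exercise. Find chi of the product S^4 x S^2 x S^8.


chi is multiplicative: chi(X x Y) = chi(X) chi(Y).
Each even-dim sphere has chi = 2. There are 3 factors.
chi = 2^3 = 8

8


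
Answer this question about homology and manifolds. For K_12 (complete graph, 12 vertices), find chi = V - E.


K_12: V = 12, E = C(12,2) = 66.
chi = V - E = 12 - 66 = -54

-54


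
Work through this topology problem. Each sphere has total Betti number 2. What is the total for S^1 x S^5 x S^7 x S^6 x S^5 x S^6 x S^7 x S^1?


Total Betti number is multiplicative under products.
Each S^d (d>=1) has total Betti number 2.
There are 8 sphere factors.
Total = 2^8 = 256

256


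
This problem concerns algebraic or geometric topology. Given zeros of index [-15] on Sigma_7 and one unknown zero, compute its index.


Poincare-Hopf: sum of indices = chi(M).
chi(Sigma_7) = 2 - 2*7 = -12.
Sum of known indices = -15.
x = chi - (sum known) = -12 - (-15) = 3

3


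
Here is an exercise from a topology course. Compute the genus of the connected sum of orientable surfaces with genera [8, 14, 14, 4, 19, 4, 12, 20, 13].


Genus is additive under connected sum of orientable surfaces.
g = 8 + 14 + 14 + 4 + 19 + 4 + 12 + 20 + 13 = 108

108


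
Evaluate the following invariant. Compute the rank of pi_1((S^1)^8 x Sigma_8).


pi_1(A x B) = pi_1(A) x pi_1(B); rank of abelianization = b_1.
b_1(T^8) = 8, b_1(Sigma_8) = 2*8 = 16.
b_1(product) = 8 + 16 = 24

24


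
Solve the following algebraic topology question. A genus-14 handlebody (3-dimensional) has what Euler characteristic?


A genus-g handlebody deformation retracts to a wedge of g circles.
chi(vee_g S^1) = 1 - g.
chi(H_14) = 1 - 14 = -13

-13


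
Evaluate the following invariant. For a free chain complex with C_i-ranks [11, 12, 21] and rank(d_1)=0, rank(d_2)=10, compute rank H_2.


rank H_k = rank(ker d_k) - rank(im d_{k+1}).
rank(ker d_2) = rank(C_2) - rank(d_2) = 21 - 10 = 11.
rank(im d_{2+1}) = 0.
rank H_2 = 11 - 0 = 11

11


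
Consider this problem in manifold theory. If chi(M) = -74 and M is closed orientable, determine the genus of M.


chi = 2 - 2g for closed orientable surfaces.
-74 = 2 - 2g
2g = 2 - (-74) = 76
g = 38

38


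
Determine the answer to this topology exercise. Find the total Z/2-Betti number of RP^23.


H^k(RP^23; Z/2) = Z/2 for each 0 <= k <= 23.
Total dimension = 23 + 1 = 24

24


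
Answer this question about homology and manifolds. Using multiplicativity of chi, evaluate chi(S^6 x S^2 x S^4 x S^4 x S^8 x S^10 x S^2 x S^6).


chi is multiplicative: chi(X x Y) = chi(X) chi(Y).
Each even-dim sphere has chi = 2. There are 8 factors.
chi = 2^8 = 256

256


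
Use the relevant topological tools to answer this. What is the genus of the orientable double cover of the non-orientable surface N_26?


chi(N_26) = 2 - 26 = -24.
Double cover: chi(Sigma_g) = 2 * chi(N_26) = 2*(-24) = -48.
2 - 2g = -48, so g = (2 - (-48))/2 = 50/2 = 25

25


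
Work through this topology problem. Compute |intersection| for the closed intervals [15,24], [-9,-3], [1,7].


Intersection = [max(a_i), min(b_i)] = [15, -3].
Since 15 > -3, the intersection is empty.
Length = 0

0


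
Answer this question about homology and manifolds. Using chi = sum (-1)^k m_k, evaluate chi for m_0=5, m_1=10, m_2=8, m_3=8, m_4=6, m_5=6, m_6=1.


Morse theory: chi(M) = sum_k (-1)^k m_k where m_k = #(index-k critical points).
= (5) + (-10) + (8) + (-8) + (6) + (-6) + (1) = -4

-4


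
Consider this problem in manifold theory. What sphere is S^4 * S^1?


Join of spheres: S^m * S^n = S^{m+n+1}.
dim = 4 + 1 + 1 = 6

6


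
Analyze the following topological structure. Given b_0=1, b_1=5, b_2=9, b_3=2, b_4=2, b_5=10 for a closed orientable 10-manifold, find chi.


By Poincare duality b_k = b_{10-k}, so full Betti numbers: b_0=1, b_1=5, b_2=9, b_3=2, b_4=2, b_5=10, b_6=2, b_7=2, b_8=9, b_9=5, b_10=1.
chi = sum (-1)^k b_k = 0

0


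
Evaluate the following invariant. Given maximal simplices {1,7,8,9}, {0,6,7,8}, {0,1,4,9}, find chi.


Enumerate all faces; f-vector: f_0=7, f_1=16, f_2=12, f_3=3.
chi = sum (-1)^k f_k = 0

0


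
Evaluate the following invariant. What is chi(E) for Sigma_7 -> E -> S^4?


chi(S^4) = 2 (n even), chi(Sigma_7) = 2 - 2*7 = -12.
chi(E) = 2 * (-12) = -24

-24


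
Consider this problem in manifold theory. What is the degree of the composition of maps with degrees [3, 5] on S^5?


Degree is multiplicative: deg(composition) = product of degrees.
= (3) * (5) = 15

15


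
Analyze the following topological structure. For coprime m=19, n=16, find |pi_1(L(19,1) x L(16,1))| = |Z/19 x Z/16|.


pi_1(X x Y) = pi_1(X) x pi_1(Y).
pi_1(L(19,1)) = Z/19, pi_1(L(16,1)) = Z/16.
|Z/19 x Z/16| = 19 * 16 = 304

304


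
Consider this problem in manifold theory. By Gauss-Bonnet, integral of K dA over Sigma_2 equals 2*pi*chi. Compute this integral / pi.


Gauss-Bonnet: integral K dA = 2*pi*chi(M).
chi(Sigma_2) = 2 - 2*2 = -2.
(integral K dA)/pi = 2*chi = 2*(-2) = -4

-4


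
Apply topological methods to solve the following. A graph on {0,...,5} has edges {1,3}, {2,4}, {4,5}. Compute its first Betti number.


b_1 = E - V + (number of components).
E = 3, V = 6, components = 3.
b_1 = 3 - 6 + 3 = 0

0


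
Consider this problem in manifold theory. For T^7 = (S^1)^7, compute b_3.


By the Kunneth formula, b_k(T^n) = C(n,k).
b_3(T^7) = C(7,3).
C(7,3) = 7!/(3!*4!) = 35

35


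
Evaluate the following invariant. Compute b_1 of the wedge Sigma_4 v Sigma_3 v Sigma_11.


For a wedge X v Y: reduced H_k(X v Y) = H_k(X) + H_k(Y).
Each Sigma_g contributes b_1 = 2g.
b_1 = 8 + 6 + 22 = 36

36


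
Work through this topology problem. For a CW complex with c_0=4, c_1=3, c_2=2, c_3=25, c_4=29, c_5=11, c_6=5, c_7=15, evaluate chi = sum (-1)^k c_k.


chi = sum_k (-1)^k c_k.
= (-1)^0*4 + (-1)^1*3 + (-1)^2*2 + (-1)^3*25 + (-1)^4*29 + (-1)^5*11 + (-1)^6*5 + (-1)^7*15
= (4) + (-3) + (2) + (-25) + (29) + (-11) + (5) + (-15)
= -14

-14


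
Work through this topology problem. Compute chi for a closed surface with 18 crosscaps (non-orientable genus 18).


For a non-orientable closed surface with k crosscaps: chi = 2 - k.
Here k = 18.
chi = 2 - 18 = -16

-16


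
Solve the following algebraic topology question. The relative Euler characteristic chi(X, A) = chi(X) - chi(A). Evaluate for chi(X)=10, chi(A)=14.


Relative Euler characteristic: chi(X, A) = chi(X) - chi(A).
= 10 - (14) = -4

-4


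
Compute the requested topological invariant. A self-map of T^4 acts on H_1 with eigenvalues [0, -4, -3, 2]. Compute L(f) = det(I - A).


For a torus self-map: L(f) = det(I - A) where A acts on H_1.
L(f) = (1-0) * (1--4) * (1--3) * (1-2) = 1 * 5 * 4 * -1 = -20

-20


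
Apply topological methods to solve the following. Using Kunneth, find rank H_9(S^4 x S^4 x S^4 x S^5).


Each S^d has Poincare polynomial 1 + t^d.
The product S^4 x S^4 x S^4 x S^5 has Poincare polynomial prod(1+t^d_i).
Expanding: b_0=1, b_4=3, b_5=1, b_8=3, b_9=3, b_12=1, b_13=3, b_17=1.
b_9 = 3

3


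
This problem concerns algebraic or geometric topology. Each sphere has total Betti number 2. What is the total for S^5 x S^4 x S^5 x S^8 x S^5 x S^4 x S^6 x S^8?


Total Betti number is multiplicative under products.
Each S^d (d>=1) has total Betti number 2.
There are 8 sphere factors.
Total = 2^8 = 256

256


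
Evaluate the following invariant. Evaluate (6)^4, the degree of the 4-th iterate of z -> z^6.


deg(f) = 6. Degree is multiplicative: deg(f^4) = (deg f)^4.
deg(f^4) = (6)^4 = 1296

1296


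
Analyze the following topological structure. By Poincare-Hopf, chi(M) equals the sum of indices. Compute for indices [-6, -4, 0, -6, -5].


Poincare-Hopf: chi(M) = sum of indices of zeros.
chi = (-6) + (-4) + (0) + (-6) + (-5) = -21

-21


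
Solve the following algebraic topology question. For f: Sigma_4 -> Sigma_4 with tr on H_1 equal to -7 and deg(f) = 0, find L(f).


L(f) = tr(f_0*) - tr(f_1*) + tr(f_2*).
= 1 - (-7) + (0)
= 8

8


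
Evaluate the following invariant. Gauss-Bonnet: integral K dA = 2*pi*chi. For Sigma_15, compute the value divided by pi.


Gauss-Bonnet: integral K dA = 2*pi*chi(M).
chi(Sigma_15) = 2 - 2*15 = -28.
(integral K dA)/pi = 2*chi = 2*(-28) = -56

-56


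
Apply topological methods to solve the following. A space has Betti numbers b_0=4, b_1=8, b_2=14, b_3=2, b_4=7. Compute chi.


chi = sum_k (-1)^k b_k.
= (4) + (-8) + (14) + (-2) + (7)
= 15

15


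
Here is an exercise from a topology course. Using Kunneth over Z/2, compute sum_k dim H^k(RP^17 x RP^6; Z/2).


dim H^*(RP^n; Z/2) = n+1 (one Z/2 in each degree 0..n).
Total Betti number is multiplicative.
Total = (17+1) * (6+1) = 18 * 7 = 126

126


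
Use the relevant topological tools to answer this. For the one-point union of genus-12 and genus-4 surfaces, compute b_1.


For a wedge: H_1(A v B) = H_1(A) + H_1(B).
b_1(Sigma_12) = 24, b_1(Sigma_4) = 8.
b_1 = 24 + 8 = 32

32


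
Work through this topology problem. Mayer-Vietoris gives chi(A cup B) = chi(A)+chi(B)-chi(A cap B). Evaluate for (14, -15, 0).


chi(A cup B) = chi(A) + chi(B) - chi(A cap B)
= 14 + (-15) - (0)
= -1

-1


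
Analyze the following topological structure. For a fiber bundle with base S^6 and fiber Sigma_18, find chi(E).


chi(S^6) = 2 (n even), chi(Sigma_18) = 2 - 2*18 = -34.
chi(E) = 2 * (-34) = -68

-68


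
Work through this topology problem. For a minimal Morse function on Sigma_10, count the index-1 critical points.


A perfect Morse function has m_k = b_k.
For Sigma_10: b_0=1, b_1=2g=20, b_2=1.
Saddles m_1 = 2g = 20

20


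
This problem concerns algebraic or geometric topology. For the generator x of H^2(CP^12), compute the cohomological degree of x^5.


|x| = 2 in H^*(CP^n).
|x^5| = 5 * |x| = 5 * 2 = 10

10


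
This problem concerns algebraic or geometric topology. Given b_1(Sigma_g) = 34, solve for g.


For a closed orientable surface: b_1 = 2g.
34 = 2g
g = 34 / 2 = 17

17


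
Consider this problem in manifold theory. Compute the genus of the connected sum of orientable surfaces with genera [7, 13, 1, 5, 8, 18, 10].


Genus is additive under connected sum of orientable surfaces.
g = 7 + 13 + 1 + 5 + 8 + 18 + 10 = 62

62


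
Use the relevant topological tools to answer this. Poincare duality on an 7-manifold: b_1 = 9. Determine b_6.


Poincare duality for closed orientable n-manifolds: b_k = b_{n-k}.
Here n = 7, so b_6 = b_1 = 9

9


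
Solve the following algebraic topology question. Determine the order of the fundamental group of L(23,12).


pi_1(L(p,q)) = Z/pZ for any q coprime to p.
|pi_1(L(23,12))| = 23

23


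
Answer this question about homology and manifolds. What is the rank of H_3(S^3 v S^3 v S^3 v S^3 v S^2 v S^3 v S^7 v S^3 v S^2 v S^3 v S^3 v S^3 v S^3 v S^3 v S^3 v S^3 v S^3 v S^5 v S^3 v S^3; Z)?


For a wedge of spheres, H_k (k>0) is free on one generator per sphere of dimension k.
Spheres of dimension 3: count = 16.
b_3 = 16

16


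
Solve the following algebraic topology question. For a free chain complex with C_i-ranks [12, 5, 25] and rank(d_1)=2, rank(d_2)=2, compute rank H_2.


rank H_k = rank(ker d_k) - rank(im d_{k+1}).
rank(ker d_2) = rank(C_2) - rank(d_2) = 25 - 2 = 23.
rank(im d_{2+1}) = 0.
rank H_2 = 23 - 0 = 23

23


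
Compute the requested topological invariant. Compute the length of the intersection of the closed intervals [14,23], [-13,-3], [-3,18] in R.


Intersection = [max(a_i), min(b_i)] = [14, -3].
Since 14 > -3, the intersection is empty.
Length = 0

0


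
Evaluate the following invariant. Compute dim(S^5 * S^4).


Join of spheres: S^m * S^n = S^{m+n+1}.
dim = 5 + 4 + 1 = 10

10


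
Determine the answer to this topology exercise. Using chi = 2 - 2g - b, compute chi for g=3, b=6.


For a compact orientable surface with genus g and b boundary components: chi = 2 - 2g - b.
chi = 2 - 2*3 - 6 = 2 - 6 - 6 = -10

-10
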